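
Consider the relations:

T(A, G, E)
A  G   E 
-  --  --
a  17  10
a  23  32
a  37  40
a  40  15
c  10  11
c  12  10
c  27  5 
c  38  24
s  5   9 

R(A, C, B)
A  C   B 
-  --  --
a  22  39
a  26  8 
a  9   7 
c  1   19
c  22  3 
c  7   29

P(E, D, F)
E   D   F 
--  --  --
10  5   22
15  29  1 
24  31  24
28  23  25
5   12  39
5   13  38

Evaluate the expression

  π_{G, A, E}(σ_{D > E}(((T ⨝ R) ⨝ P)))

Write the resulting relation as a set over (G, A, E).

Joining T and R on A yields {(a, 17, 10, 22, 39), (a, 17, 10, 26, 8), (a, 17, 10, 9, 7), (a, 23, 32, 22, 39), (a, 23, 32, 26, 8), (a, 23, 32, 9, 7), (a, 37, 40, 22, 39), (a, 37, 40, 26, 8), (a, 37, 40, 9, 7), (a, 40, 15, 22, 39), (a, 40, 15, 26, 8), (a, 40, 15, 9, 7), (c, 10, 11, 1, 19), (c, 10, 11, 22, 3), (c, 10, 11, 7, 29), (c, 12, 10, 1, 19), (c, 12, 10, 22, 3), (c, 12, 10, 7, 29), (c, 27, 5, 1, 19), (c, 27, 5, 22, 3), (c, 27, 5, 7, 29), (c, 38, 24, 1, 19), (c, 38, 24, 22, 3), (c, 38, 24, 7, 29)}.
Joining (T ⨝ R) and P on E yields {(a, 17, 10, 22, 39, 5, 22), (a, 17, 10, 26, 8, 5, 22), (a, 17, 10, 9, 7, 5, 22), (a, 40, 15, 22, 39, 29, 1), (a, 40, 15, 26, 8, 29, 1), (a, 40, 15, 9, 7, 29, 1), (c, 12, 10, 1, 19, 5, 22), (c, 12, 10, 22, 3, 5, 22), (c, 12, 10, 7, 29, 5, 22), (c, 27, 5, 1, 19, 12, 39), (c, 27, 5, 1, 19, 13, 38), (c, 27, 5, 22, 3, 12, 39), (c, 27, 5, 22, 3, 13, 38), (c, 27, 5, 7, 29, 12, 39), (c, 27, 5, 7, 29, 13, 38), (c, 38, 24, 1, 19, 31, 24), (c, 38, 24, 22, 3, 31, 24), (c, 38, 24, 7, 29, 31, 24)}.
Selection D > E: {(a, 40, 15, 22, 39, 29, 1), (a, 40, 15, 26, 8, 29, 1), (a, 40, 15, 9, 7, 29, 1), (c, 27, 5, 1, 19, 12, 39), (c, 27, 5, 1, 19, 13, 38), (c, 27, 5, 22, 3, 12, 39), (c, 27, 5, 22, 3, 13, 38), (c, 27, 5, 7, 29, 12, 39), (c, 27, 5, 7, 29, 13, 38), (c, 38, 24, 1, 19, 31, 24), (c, 38, 24, 22, 3, 31, 24), (c, 38, 24, 7, 29, 31, 24)}
π[G, A, E]: project onto (G, A, E) (9 duplicate(s) eliminated) → {(27, c, 5), (38, c, 24), (40, a, 15)}

{(27, c, 5), (38, c, 24), (40, a, 15)}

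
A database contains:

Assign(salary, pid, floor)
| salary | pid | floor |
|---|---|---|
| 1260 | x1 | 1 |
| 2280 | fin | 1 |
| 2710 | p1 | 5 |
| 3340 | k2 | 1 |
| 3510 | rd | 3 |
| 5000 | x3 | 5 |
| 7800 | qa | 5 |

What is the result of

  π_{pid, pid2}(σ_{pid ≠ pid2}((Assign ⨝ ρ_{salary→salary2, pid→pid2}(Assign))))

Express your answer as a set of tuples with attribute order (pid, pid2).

{(fin, k2), (fin, x1), (k2, fin), (k2, x1), (p1, qa), (p1, x3), (qa, p1), (qa, x3), (x1, fin), (x1, k2), (x3, p1), (x3, qa)}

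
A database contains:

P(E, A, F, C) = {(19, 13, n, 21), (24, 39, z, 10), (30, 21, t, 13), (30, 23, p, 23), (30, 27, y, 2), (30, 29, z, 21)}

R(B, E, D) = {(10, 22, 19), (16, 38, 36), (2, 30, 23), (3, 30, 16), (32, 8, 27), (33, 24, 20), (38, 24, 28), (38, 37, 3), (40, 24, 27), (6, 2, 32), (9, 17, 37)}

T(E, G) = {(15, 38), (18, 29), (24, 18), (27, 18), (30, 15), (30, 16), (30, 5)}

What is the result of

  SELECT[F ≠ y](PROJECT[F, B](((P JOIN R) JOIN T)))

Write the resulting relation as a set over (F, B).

{(p, 2), (p, 3), (t, 2), (t, 3), (z, 2), (z, 3), (z, 33), (z, 38), (z, 40)}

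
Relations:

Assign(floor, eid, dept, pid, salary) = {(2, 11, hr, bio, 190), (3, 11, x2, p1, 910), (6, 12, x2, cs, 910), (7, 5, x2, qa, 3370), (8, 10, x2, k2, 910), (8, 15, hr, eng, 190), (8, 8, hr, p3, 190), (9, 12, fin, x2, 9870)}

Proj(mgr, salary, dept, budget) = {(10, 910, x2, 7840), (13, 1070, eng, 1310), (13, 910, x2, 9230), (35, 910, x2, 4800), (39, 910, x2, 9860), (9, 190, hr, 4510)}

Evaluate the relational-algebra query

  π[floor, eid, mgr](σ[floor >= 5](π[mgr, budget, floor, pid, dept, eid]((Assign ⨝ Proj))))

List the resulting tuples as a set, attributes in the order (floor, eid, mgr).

{(6, 12, 10), (6, 12, 13), (6, 12, 35), (6, 12, 39), (8, 10, 10), (8, 10, 13), (8, 10, 35), (8, 10, 39), (8, 15, 9), (8, 8, 9)}

Joining Assign and Proj on dept, salary yields {(2, 11, hr, bio, 190, 9, 4510), (3, 11, x2, p1, 910, 10, 7840), (3, 11, x2, p1, 910, 13, 9230), (3, 11, x2, p1, 910, 35, 4800), (3, 11, x2, p1, 910, 39, 9860), (6, 12, x2, cs, 910, 10, 7840), (6, 12, x2, cs, 910, 13, 9230), (6, 12, x2, cs, 910, 35, 4800), (6, 12, x2, cs, 910, 39, 9860), (8, 10, x2, k2, 910, 10, 7840), (8, 10, x2, k2, 910, 13, 9230), (8, 10, x2, k2, 910, 35, 4800), (8, 10, x2, k2, 910, 39, 9860), (8, 15, hr, eng, 190, 9, 4510), (8, 8, hr, p3, 190, 9, 4510)}.
Keep only column(s) mgr, budget, floor, pid, dept, eid: {(10, 7840, 3, p1, x2, 11), (10, 7840, 6, cs, x2, 12), (10, 7840, 8, k2, x2, 10), (13, 9230, 3, p1, x2, 11), (13, 9230, 6, cs, x2, 12), (13, 9230, 8, k2, x2, 10), (35, 4800, 3, p1, x2, 11), (35, 4800, 6, cs, x2, 12), (35, 4800, 8, k2, x2, 10), (39, 9860, 3, p1, x2, 11), (39, 9860, 6, cs, x2, 12), (39, 9860, 8, k2, x2, 10), (9, 4510, 2, bio, hr, 11), (9, 4510, 8, eng, hr, 15), (9, 4510, 8, p3, hr, 8)}
Apply σ_{floor >= 5}; surviving tuples: {(10, 7840, 6, cs, x2, 12), (10, 7840, 8, k2, x2, 10), (13, 9230, 6, cs, x2, 12), (13, 9230, 8, k2, x2, 10), (35, 4800, 6, cs, x2, 12), (35, 4800, 8, k2, x2, 10), (39, 9860, 6, cs, x2, 12), (39, 9860, 8, k2, x2, 10), (9, 4510, 8, eng, hr, 15), (9, 4510, 8, p3, hr, 8)}
Keep only column(s) floor, eid, mgr: {(6, 12, 10), (6, 12, 13), (6, 12, 35), (6, 12, 39), (8, 10, 10), (8, 10, 13), (8, 10, 35), (8, 10, 39), (8, 15, 9), (8, 8, 9)}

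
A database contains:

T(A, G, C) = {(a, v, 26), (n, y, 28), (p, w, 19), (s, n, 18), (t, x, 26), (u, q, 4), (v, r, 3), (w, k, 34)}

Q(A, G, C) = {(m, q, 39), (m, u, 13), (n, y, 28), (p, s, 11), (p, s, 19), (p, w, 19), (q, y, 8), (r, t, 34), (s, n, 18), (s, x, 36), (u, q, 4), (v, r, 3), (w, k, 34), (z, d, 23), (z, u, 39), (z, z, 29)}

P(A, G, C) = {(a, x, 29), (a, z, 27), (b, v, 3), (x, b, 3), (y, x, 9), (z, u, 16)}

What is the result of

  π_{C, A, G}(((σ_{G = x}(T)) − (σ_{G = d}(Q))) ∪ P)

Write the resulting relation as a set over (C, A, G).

{(16, z, u), (26, t, x), (27, a, z), (29, a, x), (3, b, v), (3, x, b), (9, y, x)}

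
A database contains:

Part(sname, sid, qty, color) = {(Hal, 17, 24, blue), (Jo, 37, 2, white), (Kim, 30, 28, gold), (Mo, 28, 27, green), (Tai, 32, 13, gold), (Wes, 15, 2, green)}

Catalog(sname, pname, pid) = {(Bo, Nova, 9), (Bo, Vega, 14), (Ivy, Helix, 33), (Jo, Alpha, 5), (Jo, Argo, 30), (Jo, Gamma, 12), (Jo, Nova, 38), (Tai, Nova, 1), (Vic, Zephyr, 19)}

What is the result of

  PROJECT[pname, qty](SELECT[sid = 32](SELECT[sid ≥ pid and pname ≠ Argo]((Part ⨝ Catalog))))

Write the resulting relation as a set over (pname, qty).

Natural join on sname: {(Jo, 37, 2, white, Alpha, 5), (Jo, 37, 2, white, Argo, 30), (Jo, 37, 2, white, Gamma, 12), (Jo, 37, 2, white, Nova, 38), (Tai, 32, 13, gold, Nova, 1)}
σ[sid ≥ pid and pname ≠ Argo]: keep tuples satisfying sid ≥ pid and pname ≠ Argo → {(Jo, 37, 2, white, Alpha, 5), (Jo, 37, 2, white, Gamma, 12), (Tai, 32, 13, gold, Nova, 1)}
σ[sid = 32]: keep tuples satisfying sid = 32 → {(Tai, 32, 13, gold, Nova, 1)}
Keep only column(s) pname, qty: {(Nova, 13)}

{(Nova, 13)}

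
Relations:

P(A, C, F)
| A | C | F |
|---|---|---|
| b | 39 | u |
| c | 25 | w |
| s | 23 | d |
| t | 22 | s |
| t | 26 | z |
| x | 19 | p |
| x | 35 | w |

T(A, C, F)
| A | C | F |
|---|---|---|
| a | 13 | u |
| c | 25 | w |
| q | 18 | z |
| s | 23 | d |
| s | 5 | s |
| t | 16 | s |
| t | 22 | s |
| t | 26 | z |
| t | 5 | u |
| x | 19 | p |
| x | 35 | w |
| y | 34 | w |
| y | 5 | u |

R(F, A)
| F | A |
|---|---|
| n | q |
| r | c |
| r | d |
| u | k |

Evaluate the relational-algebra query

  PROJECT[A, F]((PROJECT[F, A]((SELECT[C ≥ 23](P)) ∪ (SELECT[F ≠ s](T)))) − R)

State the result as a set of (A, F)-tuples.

Selection C ≥ 23: {(b, 39, u), (c, 25, w), (s, 23, d), (t, 26, z), (x, 35, w)}
Selection F ≠ s: {(a, 13, u), (c, 25, w), (q, 18, z), (s, 23, d), (t, 26, z), (t, 5, u), (x, 19, p), (x, 35, w), (y, 34, w), (y, 5, u)}
Union: {(b, 39, u), (c, 25, w), (s, 23, d), (t, 26, z), (x, 35, w)} with {(a, 13, u), (c, 25, w), (q, 18, z), (s, 23, d), (t, 26, z), (t, 5, u), (x, 19, p), (x, 35, w), (y, 34, w), (y, 5, u)} → {(a, 13, u), (b, 39, u), (c, 25, w), (q, 18, z), (s, 23, d), (t, 26, z), (t, 5, u), (x, 19, p), (x, 35, w), (y, 34, w), (y, 5, u)}
Keep only column(s) F, A: {(d, s), (p, x), (u, a), (u, b), (u, t), (u, y), (w, c), (w, x), (w, y), (z, q), (z, t)}
Difference: {(d, s), (p, x), (u, a), (u, b), (u, t), (u, y), (w, c), (w, x), (w, y), (z, q), (z, t)} with {(n, q), (r, c), (r, d), (u, k)} → {(d, s), (p, x), (u, a), (u, b), (u, t), (u, y), (w, c), (w, x), (w, y), (z, q), (z, t)}
Keep only column(s) A, F: {(a, u), (b, u), (c, w), (q, z), (s, d), (t, u), (t, z), (x, p), (x, w), (y, u), (y, w)}

{(a, u), (b, u), (c, w), (q, z), (s, d), (t, u), (t, z), (x, p), (x, w), (y, u), (y, w)}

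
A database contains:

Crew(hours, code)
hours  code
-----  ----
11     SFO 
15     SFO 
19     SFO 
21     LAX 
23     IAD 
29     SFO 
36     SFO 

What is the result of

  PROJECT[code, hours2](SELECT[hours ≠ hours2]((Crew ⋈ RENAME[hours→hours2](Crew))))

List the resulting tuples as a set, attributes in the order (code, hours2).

ρ[hours→hours2]: schema becomes (hours2, code); tuples unchanged.
Natural join on code: {(11, SFO, 11), (11, SFO, 15), (11, SFO, 19), (11, SFO, 29), (11, SFO, 36), (15, SFO, 11), (15, SFO, 15), (15, SFO, 19), (15, SFO, 29), (15, SFO, 36), (19, SFO, 11), (19, SFO, 15), (19, SFO, 19), (19, SFO, 29), (19, SFO, 36), (21, LAX, 21), (23, IAD, 23), (29, SFO, 11), (29, SFO, 15), (29, SFO, 19), (29, SFO, 29), (29, SFO, 36), (36, SFO, 11), (36, SFO, 15), (36, SFO, 19), (36, SFO, 29), (36, SFO, 36)}
Filtering on hours ≠ hours2 leaves {(11, SFO, 15), (11, SFO, 19), (11, SFO, 29), (11, SFO, 36), (15, SFO, 11), (15, SFO, 19), (15, SFO, 29), (15, SFO, 36), (19, SFO, 11), (19, SFO, 15), (19, SFO, 29), (19, SFO, 36), (29, SFO, 11), (29, SFO, 15), (29, SFO, 19), (29, SFO, 36), (36, SFO, 11), (36, SFO, 15), (36, SFO, 19), (36, SFO, 29)}.
Keep only column(s) code, hours2 (15 duplicate(s) eliminated): {(SFO, 11), (SFO, 15), (SFO, 19), (SFO, 29), (SFO, 36)}

{(SFO, 11), (SFO, 15), (SFO, 19), (SFO, 29), (SFO, 36)}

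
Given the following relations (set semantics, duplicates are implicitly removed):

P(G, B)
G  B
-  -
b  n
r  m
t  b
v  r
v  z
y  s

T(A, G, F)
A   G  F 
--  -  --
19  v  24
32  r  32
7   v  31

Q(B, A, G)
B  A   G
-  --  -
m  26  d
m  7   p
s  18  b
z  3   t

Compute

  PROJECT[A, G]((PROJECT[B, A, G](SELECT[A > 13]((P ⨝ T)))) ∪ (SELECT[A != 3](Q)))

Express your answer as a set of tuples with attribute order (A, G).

{(18, b), (19, v), (26, d), (32, r), (7, p)}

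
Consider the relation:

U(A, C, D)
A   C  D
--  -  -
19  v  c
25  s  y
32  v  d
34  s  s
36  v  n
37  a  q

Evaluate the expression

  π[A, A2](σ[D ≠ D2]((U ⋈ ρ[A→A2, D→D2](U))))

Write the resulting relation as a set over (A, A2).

{(19, 32), (19, 36), (25, 34), (32, 19), (32, 36), (34, 25), (36, 19), (36, 32)}

ρ[A→A2, D→D2]: schema becomes (A2, C, D2); tuples unchanged.
Joining U and ρ[A→A2, D→D2](U) on C yields {(19, v, c, 19, c), (19, v, c, 32, d), (19, v, c, 36, n), (25, s, y, 25, y), (25, s, y, 34, s), (32, v, d, 19, c), (32, v, d, 32, d), (32, v, d, 36, n), (34, s, s, 25, y), (34, s, s, 34, s), (36, v, n, 19, c), (36, v, n, 32, d), (36, v, n, 36, n), (37, a, q, 37, q)}.
Apply σ_{D ≠ D2}; surviving tuples: {(19, v, c, 32, d), (19, v, c, 36, n), (25, s, y, 34, s), (32, v, d, 19, c), (32, v, d, 36, n), (34, s, s, 25, y), (36, v, n, 19, c), (36, v, n, 32, d)}
Projecting to A, A2: {(19, 32), (19, 36), (25, 34), (32, 19), (32, 36), (34, 25), (36, 19), (36, 32)}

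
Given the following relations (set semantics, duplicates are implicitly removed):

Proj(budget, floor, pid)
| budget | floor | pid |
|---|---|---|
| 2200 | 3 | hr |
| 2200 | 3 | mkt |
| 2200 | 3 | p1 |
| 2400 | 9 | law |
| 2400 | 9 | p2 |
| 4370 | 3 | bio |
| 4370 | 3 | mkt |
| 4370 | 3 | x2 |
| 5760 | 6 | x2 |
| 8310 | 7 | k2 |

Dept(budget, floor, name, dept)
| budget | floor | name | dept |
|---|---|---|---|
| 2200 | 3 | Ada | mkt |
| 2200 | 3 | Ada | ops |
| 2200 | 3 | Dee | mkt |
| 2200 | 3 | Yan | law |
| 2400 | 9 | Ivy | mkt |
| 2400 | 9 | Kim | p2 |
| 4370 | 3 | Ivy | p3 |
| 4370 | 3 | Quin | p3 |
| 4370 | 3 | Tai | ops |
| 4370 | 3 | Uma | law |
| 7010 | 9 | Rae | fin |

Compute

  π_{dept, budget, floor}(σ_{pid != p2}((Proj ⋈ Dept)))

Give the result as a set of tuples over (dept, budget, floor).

Proj ⋈ Dept (natural join on budget, floor): {(2200, 3, hr, Ada, mkt), (2200, 3, hr, Ada, ops), (2200, 3, hr, Dee, mkt), (2200, 3, hr, Yan, law), (2200, 3, mkt, Ada, mkt), (2200, 3, mkt, Ada, ops), (2200, 3, mkt, Dee, mkt), (2200, 3, mkt, Yan, law), (2200, 3, p1, Ada, mkt), (2200, 3, p1, Ada, ops), (2200, 3, p1, Dee, mkt), (2200, 3, p1, Yan, law), (2400, 9, law, Ivy, mkt), (2400, 9, law, Kim, p2), (2400, 9, p2, Ivy, mkt), (2400, 9, p2, Kim, p2), (4370, 3, bio, Ivy, p3), (4370, 3, bio, Quin, p3), (4370, 3, bio, Tai, ops), (4370, 3, bio, Uma, law), (4370, 3, mkt, Ivy, p3), (4370, 3, mkt, Quin, p3), (4370, 3, mkt, Tai, ops), (4370, 3, mkt, Uma, law), (4370, 3, x2, Ivy, p3), (4370, 3, x2, Quin, p3), (4370, 3, x2, Tai, ops), (4370, 3, x2, Uma, law)}
Filtering on pid != p2 leaves {(2200, 3, hr, Ada, mkt), (2200, 3, hr, Ada, ops), (2200, 3, hr, Dee, mkt), (2200, 3, hr, Yan, law), (2200, 3, mkt, Ada, mkt), (2200, 3, mkt, Ada, ops), (2200, 3, mkt, Dee, mkt), (2200, 3, mkt, Yan, law), (2200, 3, p1, Ada, mkt), (2200, 3, p1, Ada, ops), (2200, 3, p1, Dee, mkt), (2200, 3, p1, Yan, law), (2400, 9, law, Ivy, mkt), (2400, 9, law, Kim, p2), (4370, 3, bio, Ivy, p3), (4370, 3, bio, Quin, p3), (4370, 3, bio, Tai, ops), (4370, 3, bio, Uma, law), (4370, 3, mkt, Ivy, p3), (4370, 3, mkt, Quin, p3), (4370, 3, mkt, Tai, ops), (4370, 3, mkt, Uma, law), (4370, 3, x2, Ivy, p3), (4370, 3, x2, Quin, p3), (4370, 3, x2, Tai, ops), (4370, 3, x2, Uma, law)}.
π[dept, budget, floor]: project onto (dept, budget, floor) (18 duplicate(s) eliminated) → {(law, 2200, 3), (law, 4370, 3), (mkt, 2200, 3), (mkt, 2400, 9), (ops, 2200, 3), (ops, 4370, 3), (p2, 2400, 9), (p3, 4370, 3)}

{(law, 2200, 3), (law, 4370, 3), (mkt, 2200, 3), (mkt, 2400, 9), (ops, 2200, 3), (ops, 4370, 3), (p2, 2400, 9), (p3, 4370, 3)}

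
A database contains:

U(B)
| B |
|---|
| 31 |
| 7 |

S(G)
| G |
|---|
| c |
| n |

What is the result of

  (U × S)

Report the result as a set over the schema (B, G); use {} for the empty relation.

{(31, c), (31, n), (7, c), (7, n)}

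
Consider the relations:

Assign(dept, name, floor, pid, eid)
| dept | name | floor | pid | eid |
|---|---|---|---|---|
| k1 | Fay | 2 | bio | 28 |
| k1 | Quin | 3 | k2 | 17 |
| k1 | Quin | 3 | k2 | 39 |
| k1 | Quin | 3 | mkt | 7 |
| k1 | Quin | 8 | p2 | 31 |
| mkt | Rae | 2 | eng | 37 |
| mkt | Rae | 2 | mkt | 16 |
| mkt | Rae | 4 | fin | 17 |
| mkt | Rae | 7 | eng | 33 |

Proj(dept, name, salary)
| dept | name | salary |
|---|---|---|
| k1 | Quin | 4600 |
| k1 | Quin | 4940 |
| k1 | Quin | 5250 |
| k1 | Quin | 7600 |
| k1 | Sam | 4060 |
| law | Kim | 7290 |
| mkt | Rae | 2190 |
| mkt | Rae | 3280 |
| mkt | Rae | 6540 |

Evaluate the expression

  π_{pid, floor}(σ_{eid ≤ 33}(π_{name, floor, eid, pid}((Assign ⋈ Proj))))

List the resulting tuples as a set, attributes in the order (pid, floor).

{(eng, 7), (fin, 4), (k2, 3), (mkt, 2), (mkt, 3), (p2, 8)}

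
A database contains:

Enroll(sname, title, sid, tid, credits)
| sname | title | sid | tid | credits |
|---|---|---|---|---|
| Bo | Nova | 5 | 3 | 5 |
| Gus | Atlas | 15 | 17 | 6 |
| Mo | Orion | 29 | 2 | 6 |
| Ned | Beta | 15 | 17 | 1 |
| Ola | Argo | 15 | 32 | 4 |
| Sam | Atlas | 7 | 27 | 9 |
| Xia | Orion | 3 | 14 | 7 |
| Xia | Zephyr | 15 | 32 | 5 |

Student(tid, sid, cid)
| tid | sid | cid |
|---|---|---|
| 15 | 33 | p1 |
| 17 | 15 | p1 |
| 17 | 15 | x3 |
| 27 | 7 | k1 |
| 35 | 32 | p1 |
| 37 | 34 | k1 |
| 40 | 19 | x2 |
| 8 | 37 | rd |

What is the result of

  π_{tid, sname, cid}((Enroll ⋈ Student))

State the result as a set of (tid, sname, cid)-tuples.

{(17, Gus, p1), (17, Gus, x3), (17, Ned, p1), (17, Ned, x3), (27, Sam, k1)}

Natural join on sid, tid: {(Gus, Atlas, 15, 17, 6, p1), (Gus, Atlas, 15, 17, 6, x3), (Ned, Beta, 15, 17, 1, p1), (Ned, Beta, 15, 17, 1, x3), (Sam, Atlas, 7, 27, 9, k1)}
π_{tid, sname, cid} gives {(17, Gus, p1), (17, Gus, x3), (17, Ned, p1), (17, Ned, x3), (27, Sam, k1)}.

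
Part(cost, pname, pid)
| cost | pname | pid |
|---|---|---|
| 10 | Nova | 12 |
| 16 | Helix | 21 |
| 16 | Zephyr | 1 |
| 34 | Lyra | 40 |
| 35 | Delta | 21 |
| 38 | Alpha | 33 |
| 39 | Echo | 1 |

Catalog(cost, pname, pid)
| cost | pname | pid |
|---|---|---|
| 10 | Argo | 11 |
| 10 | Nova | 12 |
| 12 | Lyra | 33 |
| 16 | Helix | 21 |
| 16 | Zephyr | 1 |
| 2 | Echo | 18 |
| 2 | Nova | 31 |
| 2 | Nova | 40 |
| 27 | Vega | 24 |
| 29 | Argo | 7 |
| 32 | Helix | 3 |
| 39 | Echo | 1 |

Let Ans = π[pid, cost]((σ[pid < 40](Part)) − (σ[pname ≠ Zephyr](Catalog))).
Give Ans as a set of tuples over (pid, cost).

{(1, 16), (21, 35), (33, 38)}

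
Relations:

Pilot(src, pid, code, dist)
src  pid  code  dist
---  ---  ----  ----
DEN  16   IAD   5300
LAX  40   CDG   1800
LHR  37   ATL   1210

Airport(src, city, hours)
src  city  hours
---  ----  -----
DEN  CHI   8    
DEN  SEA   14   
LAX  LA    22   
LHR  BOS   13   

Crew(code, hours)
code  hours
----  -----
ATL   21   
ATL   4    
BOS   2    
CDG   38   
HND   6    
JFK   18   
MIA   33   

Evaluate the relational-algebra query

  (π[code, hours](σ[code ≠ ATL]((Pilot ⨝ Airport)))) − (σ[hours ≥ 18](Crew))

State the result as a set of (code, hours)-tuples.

Pilot ⋈ Airport (natural join on src): {(DEN, 16, IAD, 5300, CHI, 8), (DEN, 16, IAD, 5300, SEA, 14), (LAX, 40, CDG, 1800, LA, 22), (LHR, 37, ATL, 1210, BOS, 13)}
Filtering on code ≠ ATL leaves {(DEN, 16, IAD, 5300, CHI, 8), (DEN, 16, IAD, 5300, SEA, 14), (LAX, 40, CDG, 1800, LA, 22)}.
π[code, hours]: project onto (code, hours) → {(CDG, 22), (IAD, 14), (IAD, 8)}
Filtering on hours ≥ 18 leaves {(ATL, 21), (CDG, 38), (JFK, 18), (MIA, 33)}.
Difference: {(CDG, 22), (IAD, 14), (IAD, 8)} with {(ATL, 21), (CDG, 38), (JFK, 18), (MIA, 33)} → {(CDG, 22), (IAD, 14), (IAD, 8)}

{(CDG, 22), (IAD, 14), (IAD, 8)}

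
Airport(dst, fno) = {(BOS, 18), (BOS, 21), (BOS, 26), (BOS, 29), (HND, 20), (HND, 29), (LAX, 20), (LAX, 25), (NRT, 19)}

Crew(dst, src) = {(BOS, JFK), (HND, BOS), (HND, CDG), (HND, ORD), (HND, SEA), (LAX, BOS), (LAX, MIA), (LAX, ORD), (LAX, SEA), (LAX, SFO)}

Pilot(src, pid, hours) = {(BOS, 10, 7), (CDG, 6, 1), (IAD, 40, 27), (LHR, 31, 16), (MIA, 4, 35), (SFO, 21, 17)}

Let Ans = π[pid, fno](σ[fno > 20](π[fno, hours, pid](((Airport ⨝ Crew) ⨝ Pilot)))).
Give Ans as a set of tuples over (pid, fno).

{(10, 25), (10, 29), (21, 25), (4, 25), (6, 29)}

Airport ⋈ Crew (natural join on dst): {(BOS, 18, JFK), (BOS, 21, JFK), (BOS, 26, JFK), (BOS, 29, JFK), (HND, 20, BOS), (HND, 20, CDG), (HND, 20, ORD), (HND, 20, SEA), (HND, 29, BOS), (HND, 29, CDG), (HND, 29, ORD), (HND, 29, SEA), (LAX, 20, BOS), (LAX, 20, MIA), (LAX, 20, ORD), (LAX, 20, SEA), (LAX, 20, SFO), (LAX, 25, BOS), (LAX, 25, MIA), (LAX, 25, ORD), (LAX, 25, SEA), (LAX, 25, SFO)}
(Airport ⨝ Crew) ⋈ Pilot (natural join on src): {(HND, 20, BOS, 10, 7), (HND, 20, CDG, 6, 1), (HND, 29, BOS, 10, 7), (HND, 29, CDG, 6, 1), (LAX, 20, BOS, 10, 7), (LAX, 20, MIA, 4, 35), (LAX, 20, SFO, 21, 17), (LAX, 25, BOS, 10, 7), (LAX, 25, MIA, 4, 35), (LAX, 25, SFO, 21, 17)}
π[fno, hours, pid]: project onto (fno, hours, pid) (1 duplicate(s) eliminated) → {(20, 1, 6), (20, 17, 21), (20, 35, 4), (20, 7, 10), (25, 17, 21), (25, 35, 4), (25, 7, 10), (29, 1, 6), (29, 7, 10)}
Apply σ_{fno > 20}; surviving tuples: {(25, 17, 21), (25, 35, 4), (25, 7, 10), (29, 1, 6), (29, 7, 10)}
π[pid, fno]: project onto (pid, fno) → {(10, 25), (10, 29), (21, 25), (4, 25), (6, 29)}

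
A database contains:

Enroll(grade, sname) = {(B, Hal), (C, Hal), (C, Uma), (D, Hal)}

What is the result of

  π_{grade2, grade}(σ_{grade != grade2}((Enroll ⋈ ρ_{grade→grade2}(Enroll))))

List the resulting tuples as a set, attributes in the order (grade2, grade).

ρ[grade→grade2]: schema becomes (grade2, sname); tuples unchanged.
Joining Enroll and ρ_{grade→grade2}(Enroll) on sname yields {(B, Hal, B), (B, Hal, C), (B, Hal, D), (C, Hal, B), (C, Hal, C), (C, Hal, D), (C, Uma, C), (D, Hal, B), (D, Hal, C), (D, Hal, D)}.
σ[grade != grade2]: keep tuples satisfying grade != grade2 → {(B, Hal, C), (B, Hal, D), (C, Hal, B), (C, Hal, D), (D, Hal, B), (D, Hal, C)}
Keep only column(s) grade2, grade: {(B, C), (B, D), (C, B), (C, D), (D, B), (D, C)}

{(B, C), (B, D), (C, B), (C, D), (D, B), (D, C)}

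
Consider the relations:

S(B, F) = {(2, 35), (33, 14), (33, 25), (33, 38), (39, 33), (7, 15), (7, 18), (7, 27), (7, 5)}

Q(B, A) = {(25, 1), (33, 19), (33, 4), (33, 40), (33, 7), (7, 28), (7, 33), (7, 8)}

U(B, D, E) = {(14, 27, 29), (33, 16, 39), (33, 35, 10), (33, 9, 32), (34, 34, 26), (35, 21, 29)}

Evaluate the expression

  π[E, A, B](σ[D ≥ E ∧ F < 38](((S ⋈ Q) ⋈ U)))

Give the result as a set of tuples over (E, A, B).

{(10, 19, 33), (10, 4, 33), (10, 40, 33), (10, 7, 33)}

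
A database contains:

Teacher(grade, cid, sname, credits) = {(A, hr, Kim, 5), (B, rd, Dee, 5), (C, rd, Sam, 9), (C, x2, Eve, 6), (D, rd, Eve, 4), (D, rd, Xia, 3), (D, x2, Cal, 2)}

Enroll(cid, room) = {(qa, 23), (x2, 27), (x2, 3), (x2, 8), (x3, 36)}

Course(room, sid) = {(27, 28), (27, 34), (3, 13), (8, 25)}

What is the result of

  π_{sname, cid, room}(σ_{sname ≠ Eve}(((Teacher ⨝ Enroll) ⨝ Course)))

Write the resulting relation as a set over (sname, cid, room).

Natural join on cid: {(C, x2, Eve, 6, 27), (C, x2, Eve, 6, 3), (C, x2, Eve, 6, 8), (D, x2, Cal, 2, 27), (D, x2, Cal, 2, 3), (D, x2, Cal, 2, 8)}
Natural join on room: {(C, x2, Eve, 6, 27, 28), (C, x2, Eve, 6, 27, 34), (C, x2, Eve, 6, 3, 13), (C, x2, Eve, 6, 8, 25), (D, x2, Cal, 2, 27, 28), (D, x2, Cal, 2, 27, 34), (D, x2, Cal, 2, 3, 13), (D, x2, Cal, 2, 8, 25)}
Apply σ_{sname ≠ Eve}; surviving tuples: {(D, x2, Cal, 2, 27, 28), (D, x2, Cal, 2, 27, 34), (D, x2, Cal, 2, 3, 13), (D, x2, Cal, 2, 8, 25)}
π_{sname, cid, room} gives {(Cal, x2, 27), (Cal, x2, 3), (Cal, x2, 8)} (1 duplicate(s) eliminated).

{(Cal, x2, 27), (Cal, x2, 3), (Cal, x2, 8)}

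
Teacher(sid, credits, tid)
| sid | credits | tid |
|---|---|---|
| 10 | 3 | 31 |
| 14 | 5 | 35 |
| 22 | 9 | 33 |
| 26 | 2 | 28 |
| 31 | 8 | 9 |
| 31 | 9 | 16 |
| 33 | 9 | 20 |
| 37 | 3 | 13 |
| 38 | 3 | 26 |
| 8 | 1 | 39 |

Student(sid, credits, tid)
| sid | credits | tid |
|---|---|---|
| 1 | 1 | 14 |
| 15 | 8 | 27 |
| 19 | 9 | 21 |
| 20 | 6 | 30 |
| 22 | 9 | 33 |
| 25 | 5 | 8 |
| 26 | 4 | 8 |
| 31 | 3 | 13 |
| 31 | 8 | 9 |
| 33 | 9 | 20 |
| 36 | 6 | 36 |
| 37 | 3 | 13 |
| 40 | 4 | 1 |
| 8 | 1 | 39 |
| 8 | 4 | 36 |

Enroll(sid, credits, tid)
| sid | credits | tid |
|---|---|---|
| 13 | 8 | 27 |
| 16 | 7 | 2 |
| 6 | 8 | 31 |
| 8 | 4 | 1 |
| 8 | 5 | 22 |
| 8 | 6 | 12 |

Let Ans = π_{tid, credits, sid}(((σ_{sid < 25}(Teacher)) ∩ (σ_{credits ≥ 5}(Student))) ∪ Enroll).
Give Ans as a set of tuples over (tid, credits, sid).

{(1, 4, 8), (12, 6, 8), (2, 7, 16), (22, 5, 8), (27, 8, 13), (31, 8, 6), (33, 9, 22)}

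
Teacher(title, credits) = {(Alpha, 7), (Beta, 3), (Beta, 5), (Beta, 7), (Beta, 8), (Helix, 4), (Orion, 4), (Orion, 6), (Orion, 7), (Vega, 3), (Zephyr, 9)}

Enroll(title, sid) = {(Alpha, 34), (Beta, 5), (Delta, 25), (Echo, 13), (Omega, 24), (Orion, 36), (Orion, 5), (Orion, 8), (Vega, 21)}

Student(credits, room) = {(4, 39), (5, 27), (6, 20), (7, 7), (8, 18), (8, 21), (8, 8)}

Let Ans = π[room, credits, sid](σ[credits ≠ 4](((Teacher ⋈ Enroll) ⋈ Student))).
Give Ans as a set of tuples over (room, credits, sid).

Natural join on title: {(Alpha, 7, 34), (Beta, 3, 5), (Beta, 5, 5), (Beta, 7, 5), (Beta, 8, 5), (Orion, 4, 36), (Orion, 4, 5), (Orion, 4, 8), (Orion, 6, 36), (Orion, 6, 5), (Orion, 6, 8), (Orion, 7, 36), (Orion, 7, 5), (Orion, 7, 8), (Vega, 3, 21)}
Natural join on credits: {(Alpha, 7, 34, 7), (Beta, 5, 5, 27), (Beta, 7, 5, 7), (Beta, 8, 5, 18), (Beta, 8, 5, 21), (Beta, 8, 5, 8), (Orion, 4, 36, 39), (Orion, 4, 5, 39), (Orion, 4, 8, 39), (Orion, 6, 36, 20), (Orion, 6, 5, 20), (Orion, 6, 8, 20), (Orion, 7, 36, 7), (Orion, 7, 5, 7), (Orion, 7, 8, 7)}
Selection credits ≠ 4: {(Alpha, 7, 34, 7), (Beta, 5, 5, 27), (Beta, 7, 5, 7), (Beta, 8, 5, 18), (Beta, 8, 5, 21), (Beta, 8, 5, 8), (Orion, 6, 36, 20), (Orion, 6, 5, 20), (Orion, 6, 8, 20), (Orion, 7, 36, 7), (Orion, 7, 5, 7), (Orion, 7, 8, 7)}
Keep only column(s) room, credits, sid (1 duplicate(s) eliminated): {(18, 8, 5), (20, 6, 36), (20, 6, 5), (20, 6, 8), (21, 8, 5), (27, 5, 5), (7, 7, 34), (7, 7, 36), (7, 7, 5), (7, 7, 8), (8, 8, 5)}

{(18, 8, 5), (20, 6, 36), (20, 6, 5), (20, 6, 8), (21, 8, 5), (27, 5, 5), (7, 7, 34), (7, 7, 36), (7, 7, 5), (7, 7, 8), (8, 8, 5)}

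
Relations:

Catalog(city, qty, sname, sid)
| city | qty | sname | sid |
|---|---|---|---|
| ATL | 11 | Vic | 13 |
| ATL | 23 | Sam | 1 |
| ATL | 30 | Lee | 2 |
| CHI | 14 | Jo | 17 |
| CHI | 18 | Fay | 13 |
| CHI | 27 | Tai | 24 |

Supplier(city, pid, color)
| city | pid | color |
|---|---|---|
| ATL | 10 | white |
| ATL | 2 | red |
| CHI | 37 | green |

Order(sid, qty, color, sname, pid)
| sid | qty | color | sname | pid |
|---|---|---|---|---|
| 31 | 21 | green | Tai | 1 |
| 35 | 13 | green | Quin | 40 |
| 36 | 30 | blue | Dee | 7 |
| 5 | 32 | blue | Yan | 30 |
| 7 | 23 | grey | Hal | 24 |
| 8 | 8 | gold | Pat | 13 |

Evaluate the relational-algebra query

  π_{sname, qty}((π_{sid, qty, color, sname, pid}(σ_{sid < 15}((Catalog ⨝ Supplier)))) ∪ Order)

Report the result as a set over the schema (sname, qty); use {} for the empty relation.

{(Dee, 30), (Fay, 18), (Hal, 23), (Lee, 30), (Pat, 8), (Quin, 13), (Sam, 23), (Tai, 21), (Vic, 11), (Yan, 32)}

Joining Catalog and Supplier on city yields {(ATL, 11, Vic, 13, 10, white), (ATL, 11, Vic, 13, 2, red), (ATL, 23, Sam, 1, 10, white), (ATL, 23, Sam, 1, 2, red), (ATL, 30, Lee, 2, 10, white), (ATL, 30, Lee, 2, 2, red), (CHI, 14, Jo, 17, 37, green), (CHI, 18, Fay, 13, 37, green), (CHI, 27, Tai, 24, 37, green)}.
Filtering on sid < 15 leaves {(ATL, 11, Vic, 13, 10, white), (ATL, 11, Vic, 13, 2, red), (ATL, 23, Sam, 1, 10, white), (ATL, 23, Sam, 1, 2, red), (ATL, 30, Lee, 2, 10, white), (ATL, 30, Lee, 2, 2, red), (CHI, 18, Fay, 13, 37, green)}.
π[sid, qty, color, sname, pid]: project onto (sid, qty, color, sname, pid) → {(1, 23, red, Sam, 2), (1, 23, white, Sam, 10), (13, 11, red, Vic, 2), (13, 11, white, Vic, 10), (13, 18, green, Fay, 37), (2, 30, red, Lee, 2), (2, 30, white, Lee, 10)}
Taking the union: {(1, 23, red, Sam, 2), (1, 23, white, Sam, 10), (13, 11, red, Vic, 2), (13, 11, white, Vic, 10), (13, 18, green, Fay, 37), (2, 30, red, Lee, 2), (2, 30, white, Lee, 10), (31, 21, green, Tai, 1), (35, 13, green, Quin, 40), (36, 30, blue, Dee, 7), (5, 32, blue, Yan, 30), (7, 23, grey, Hal, 24), (8, 8, gold, Pat, 13)}
π[sname, qty]: project onto (sname, qty) (3 duplicate(s) eliminated) → {(Dee, 30), (Fay, 18), (Hal, 23), (Lee, 30), (Pat, 8), (Quin, 13), (Sam, 23), (Tai, 21), (Vic, 11), (Yan, 32)}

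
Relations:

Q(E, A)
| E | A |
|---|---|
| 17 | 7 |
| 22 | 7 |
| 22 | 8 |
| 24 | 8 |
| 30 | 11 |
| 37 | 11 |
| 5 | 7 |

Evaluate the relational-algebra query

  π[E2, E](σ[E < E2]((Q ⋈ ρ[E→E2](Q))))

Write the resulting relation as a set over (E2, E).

{(17, 5), (22, 17), (22, 5), (24, 22), (37, 30)}

ρ[E→E2]: schema becomes (E2, A); tuples unchanged.
Natural join on A: {(17, 7, 17), (17, 7, 22), (17, 7, 5), (22, 7, 17), (22, 7, 22), (22, 7, 5), (22, 8, 22), (22, 8, 24), (24, 8, 22), (24, 8, 24), (30, 11, 30), (30, 11, 37), (37, 11, 30), (37, 11, 37), (5, 7, 17), (5, 7, 22), (5, 7, 5)}
σ[E < E2]: keep tuples satisfying E < E2 → {(17, 7, 22), (22, 8, 24), (30, 11, 37), (5, 7, 17), (5, 7, 22)}
Projecting to E2, E: {(17, 5), (22, 17), (22, 5), (24, 22), (37, 30)}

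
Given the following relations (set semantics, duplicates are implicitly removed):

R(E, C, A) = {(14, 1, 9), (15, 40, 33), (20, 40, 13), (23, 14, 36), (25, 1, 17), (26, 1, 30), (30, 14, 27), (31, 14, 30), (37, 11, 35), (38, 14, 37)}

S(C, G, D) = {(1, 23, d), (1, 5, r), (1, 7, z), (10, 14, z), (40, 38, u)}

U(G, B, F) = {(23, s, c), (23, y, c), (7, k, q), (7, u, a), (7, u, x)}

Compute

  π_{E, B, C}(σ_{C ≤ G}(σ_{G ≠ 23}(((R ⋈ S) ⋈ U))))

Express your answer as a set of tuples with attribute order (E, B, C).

Natural join on C: {(14, 1, 9, 23, d), (14, 1, 9, 5, r), (14, 1, 9, 7, z), (15, 40, 33, 38, u), (20, 40, 13, 38, u), (25, 1, 17, 23, d), (25, 1, 17, 5, r), (25, 1, 17, 7, z), (26, 1, 30, 23, d), (26, 1, 30, 5, r), (26, 1, 30, 7, z)}
Natural join on G: {(14, 1, 9, 23, d, s, c), (14, 1, 9, 23, d, y, c), (14, 1, 9, 7, z, k, q), (14, 1, 9, 7, z, u, a), (14, 1, 9, 7, z, u, x), (25, 1, 17, 23, d, s, c), (25, 1, 17, 23, d, y, c), (25, 1, 17, 7, z, k, q), (25, 1, 17, 7, z, u, a), (25, 1, 17, 7, z, u, x), (26, 1, 30, 23, d, s, c), (26, 1, 30, 23, d, y, c), (26, 1, 30, 7, z, k, q), (26, 1, 30, 7, z, u, a), (26, 1, 30, 7, z, u, x)}
Selection G ≠ 23: {(14, 1, 9, 7, z, k, q), (14, 1, 9, 7, z, u, a), (14, 1, 9, 7, z, u, x), (25, 1, 17, 7, z, k, q), (25, 1, 17, 7, z, u, a), (25, 1, 17, 7, z, u, x), (26, 1, 30, 7, z, k, q), (26, 1, 30, 7, z, u, a), (26, 1, 30, 7, z, u, x)}
Selection C ≤ G: {(14, 1, 9, 7, z, k, q), (14, 1, 9, 7, z, u, a), (14, 1, 9, 7, z, u, x), (25, 1, 17, 7, z, k, q), (25, 1, 17, 7, z, u, a), (25, 1, 17, 7, z, u, x), (26, 1, 30, 7, z, k, q), (26, 1, 30, 7, z, u, a), (26, 1, 30, 7, z, u, x)}
π_{E, B, C} gives {(14, k, 1), (14, u, 1), (25, k, 1), (25, u, 1), (26, k, 1), (26, u, 1)} (3 duplicate(s) eliminated).

{(14, k, 1), (14, u, 1), (25, k, 1), (25, u, 1), (26, k, 1), (26, u, 1)}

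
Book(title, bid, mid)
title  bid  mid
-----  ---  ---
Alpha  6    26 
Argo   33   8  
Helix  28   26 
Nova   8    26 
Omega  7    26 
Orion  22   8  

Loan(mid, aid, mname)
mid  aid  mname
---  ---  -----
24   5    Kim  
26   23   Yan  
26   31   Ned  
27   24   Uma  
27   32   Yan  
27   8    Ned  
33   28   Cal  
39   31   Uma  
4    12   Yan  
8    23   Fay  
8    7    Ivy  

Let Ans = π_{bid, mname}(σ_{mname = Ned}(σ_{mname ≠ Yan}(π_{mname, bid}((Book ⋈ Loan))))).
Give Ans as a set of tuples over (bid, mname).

Joining Book and Loan on mid yields {(Alpha, 6, 26, 23, Yan), (Alpha, 6, 26, 31, Ned), (Argo, 33, 8, 23, Fay), (Argo, 33, 8, 7, Ivy), (Helix, 28, 26, 23, Yan), (Helix, 28, 26, 31, Ned), (Nova, 8, 26, 23, Yan), (Nova, 8, 26, 31, Ned), (Omega, 7, 26, 23, Yan), (Omega, 7, 26, 31, Ned), (Orion, 22, 8, 23, Fay), (Orion, 22, 8, 7, Ivy)}.
π[mname, bid]: project onto (mname, bid) → {(Fay, 22), (Fay, 33), (Ivy, 22), (Ivy, 33), (Ned, 28), (Ned, 6), (Ned, 7), (Ned, 8), (Yan, 28), (Yan, 6), (Yan, 7), (Yan, 8)}
Filtering on mname ≠ Yan leaves {(Fay, 22), (Fay, 33), (Ivy, 22), (Ivy, 33), (Ned, 28), (Ned, 6), (Ned, 7), (Ned, 8)}.
Filtering on mname = Ned leaves {(Ned, 28), (Ned, 6), (Ned, 7), (Ned, 8)}.
π[bid, mname]: project onto (bid, mname) → {(28, Ned), (6, Ned), (7, Ned), (8, Ned)}

{(28, Ned), (6, Ned), (7, Ned), (8, Ned)}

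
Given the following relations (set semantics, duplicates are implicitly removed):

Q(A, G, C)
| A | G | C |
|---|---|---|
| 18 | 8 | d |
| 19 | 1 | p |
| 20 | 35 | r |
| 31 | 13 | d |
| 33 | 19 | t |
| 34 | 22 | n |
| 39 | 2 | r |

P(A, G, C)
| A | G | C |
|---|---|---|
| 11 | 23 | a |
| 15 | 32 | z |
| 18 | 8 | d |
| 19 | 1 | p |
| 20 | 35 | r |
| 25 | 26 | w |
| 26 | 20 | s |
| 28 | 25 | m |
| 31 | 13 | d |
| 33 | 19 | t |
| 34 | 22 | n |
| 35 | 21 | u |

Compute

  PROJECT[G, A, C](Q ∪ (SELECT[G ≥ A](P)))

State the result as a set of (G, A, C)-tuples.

{(1, 19, p), (13, 31, d), (19, 33, t), (2, 39, r), (22, 34, n), (23, 11, a), (26, 25, w), (32, 15, z), (35, 20, r), (8, 18, d)}

Selection G ≥ A: {(11, 23, a), (15, 32, z), (20, 35, r), (25, 26, w)}
Taking the union: {(11, 23, a), (15, 32, z), (18, 8, d), (19, 1, p), (20, 35, r), (25, 26, w), (31, 13, d), (33, 19, t), (34, 22, n), (39, 2, r)}
π[G, A, C]: project onto (G, A, C) → {(1, 19, p), (13, 31, d), (19, 33, t), (2, 39, r), (22, 34, n), (23, 11, a), (26, 25, w), (32, 15, z), (35, 20, r), (8, 18, d)}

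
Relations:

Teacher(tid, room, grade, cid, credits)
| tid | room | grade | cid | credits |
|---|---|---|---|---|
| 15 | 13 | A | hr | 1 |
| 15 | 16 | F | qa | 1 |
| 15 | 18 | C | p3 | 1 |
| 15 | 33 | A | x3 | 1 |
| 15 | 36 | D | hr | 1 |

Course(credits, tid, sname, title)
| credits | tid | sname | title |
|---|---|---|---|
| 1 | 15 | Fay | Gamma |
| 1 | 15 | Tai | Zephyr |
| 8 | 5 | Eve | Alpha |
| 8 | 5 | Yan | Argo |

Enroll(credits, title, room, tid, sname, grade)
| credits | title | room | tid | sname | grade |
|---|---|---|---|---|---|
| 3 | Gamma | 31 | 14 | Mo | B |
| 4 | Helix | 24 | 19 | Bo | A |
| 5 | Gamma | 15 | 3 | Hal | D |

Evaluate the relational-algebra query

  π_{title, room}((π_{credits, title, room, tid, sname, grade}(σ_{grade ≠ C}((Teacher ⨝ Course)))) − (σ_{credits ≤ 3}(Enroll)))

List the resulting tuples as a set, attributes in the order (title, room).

Joining Teacher and Course on tid, credits yields {(15, 13, A, hr, 1, Fay, Gamma), (15, 13, A, hr, 1, Tai, Zephyr), (15, 16, F, qa, 1, Fay, Gamma), (15, 16, F, qa, 1, Tai, Zephyr), (15, 18, C, p3, 1, Fay, Gamma), (15, 18, C, p3, 1, Tai, Zephyr), (15, 33, A, x3, 1, Fay, Gamma), (15, 33, A, x3, 1, Tai, Zephyr), (15, 36, D, hr, 1, Fay, Gamma), (15, 36, D, hr, 1, Tai, Zephyr)}.
Filtering on grade ≠ C leaves {(15, 13, A, hr, 1, Fay, Gamma), (15, 13, A, hr, 1, Tai, Zephyr), (15, 16, F, qa, 1, Fay, Gamma), (15, 16, F, qa, 1, Tai, Zephyr), (15, 33, A, x3, 1, Fay, Gamma), (15, 33, A, x3, 1, Tai, Zephyr), (15, 36, D, hr, 1, Fay, Gamma), (15, 36, D, hr, 1, Tai, Zephyr)}.
Projecting to credits, title, room, tid, sname, grade: {(1, Gamma, 13, 15, Fay, A), (1, Gamma, 16, 15, Fay, F), (1, Gamma, 33, 15, Fay, A), (1, Gamma, 36, 15, Fay, D), (1, Zephyr, 13, 15, Tai, A), (1, Zephyr, 16, 15, Tai, F), (1, Zephyr, 33, 15, Tai, A), (1, Zephyr, 36, 15, Tai, D)}
Filtering on credits ≤ 3 leaves {(3, Gamma, 31, 14, Mo, B)}.
Set difference of the two operands is {(1, Gamma, 13, 15, Fay, A), (1, Gamma, 16, 15, Fay, F), (1, Gamma, 33, 15, Fay, A), (1, Gamma, 36, 15, Fay, D), (1, Zephyr, 13, 15, Tai, A), (1, Zephyr, 16, 15, Tai, F), (1, Zephyr, 33, 15, Tai, A), (1, Zephyr, 36, 15, Tai, D)}.
Projecting to title, room: {(Gamma, 13), (Gamma, 16), (Gamma, 33), (Gamma, 36), (Zephyr, 13), (Zephyr, 16), (Zephyr, 33), (Zephyr, 36)}

{(Gamma, 13), (Gamma, 16), (Gamma, 33), (Gamma, 36), (Zephyr, 13), (Zephyr, 16), (Zephyr, 33), (Zephyr, 36)}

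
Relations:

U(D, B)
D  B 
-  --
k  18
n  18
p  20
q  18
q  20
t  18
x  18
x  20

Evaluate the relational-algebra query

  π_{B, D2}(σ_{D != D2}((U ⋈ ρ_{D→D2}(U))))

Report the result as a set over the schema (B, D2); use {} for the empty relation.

ρ[D→D2]: schema becomes (D2, B); tuples unchanged.
Natural join on B: {(k, 18, k), (k, 18, n), (k, 18, q), (k, 18, t), (k, 18, x), (n, 18, k), (n, 18, n), (n, 18, q), (n, 18, t), (n, 18, x), (p, 20, p), (p, 20, q), (p, 20, x), (q, 18, k), (q, 18, n), (q, 18, q), (q, 18, t), (q, 18, x), (q, 20, p), (q, 20, q), (q, 20, x), (t, 18, k), (t, 18, n), (t, 18, q), (t, 18, t), (t, 18, x), (x, 18, k), (x, 18, n), (x, 18, q), (x, 18, t), (x, 18, x), (x, 20, p), (x, 20, q), (x, 20, x)}
Filtering on D != D2 leaves {(k, 18, n), (k, 18, q), (k, 18, t), (k, 18, x), (n, 18, k), (n, 18, q), (n, 18, t), (n, 18, x), (p, 20, q), (p, 20, x), (q, 18, k), (q, 18, n), (q, 18, t), (q, 18, x), (q, 20, p), (q, 20, x), (t, 18, k), (t, 18, n), (t, 18, q), (t, 18, x), (x, 18, k), (x, 18, n), (x, 18, q), (x, 18, t), (x, 20, p), (x, 20, q)}.
π_{B, D2} gives {(18, k), (18, n), (18, q), (18, t), (18, x), (20, p), (20, q), (20, x)} (18 duplicate(s) eliminated).

{(18, k), (18, n), (18, q), (18, t), (18, x), (20, p), (20, q), (20, x)}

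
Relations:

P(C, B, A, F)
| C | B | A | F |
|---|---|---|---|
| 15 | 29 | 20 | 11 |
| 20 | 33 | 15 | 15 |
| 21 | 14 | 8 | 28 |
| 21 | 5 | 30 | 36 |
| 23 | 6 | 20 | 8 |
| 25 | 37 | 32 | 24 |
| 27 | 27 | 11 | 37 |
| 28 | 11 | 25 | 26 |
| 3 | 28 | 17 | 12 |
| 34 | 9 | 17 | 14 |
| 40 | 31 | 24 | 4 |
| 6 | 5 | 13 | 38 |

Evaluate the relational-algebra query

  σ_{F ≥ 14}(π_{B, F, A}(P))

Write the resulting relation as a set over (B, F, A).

{(11, 26, 25), (14, 28, 8), (27, 37, 11), (33, 15, 15), (37, 24, 32), (5, 36, 30), (5, 38, 13), (9, 14, 17)}

π[B, F, A]: project onto (B, F, A) → {(11, 26, 25), (14, 28, 8), (27, 37, 11), (28, 12, 17), (29, 11, 20), (31, 4, 24), (33, 15, 15), (37, 24, 32), (5, 36, 30), (5, 38, 13), (6, 8, 20), (9, 14, 17)}
Apply σ_{F ≥ 14}; surviving tuples: {(11, 26, 25), (14, 28, 8), (27, 37, 11), (33, 15, 15), (37, 24, 32), (5, 36, 30), (5, 38, 13), (9, 14, 17)}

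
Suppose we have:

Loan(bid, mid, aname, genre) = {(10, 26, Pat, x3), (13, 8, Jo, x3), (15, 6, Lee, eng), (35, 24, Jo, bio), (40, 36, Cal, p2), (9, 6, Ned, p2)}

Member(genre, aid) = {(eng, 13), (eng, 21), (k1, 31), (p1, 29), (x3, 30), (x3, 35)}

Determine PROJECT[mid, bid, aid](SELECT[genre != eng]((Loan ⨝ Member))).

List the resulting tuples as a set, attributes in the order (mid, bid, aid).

{(26, 10, 30), (26, 10, 35), (8, 13, 30), (8, 13, 35)}

Natural join on genre: {(10, 26, Pat, x3, 30), (10, 26, Pat, x3, 35), (13, 8, Jo, x3, 30), (13, 8, Jo, x3, 35), (15, 6, Lee, eng, 13), (15, 6, Lee, eng, 21)}
σ[genre != eng]: keep tuples satisfying genre != eng → {(10, 26, Pat, x3, 30), (10, 26, Pat, x3, 35), (13, 8, Jo, x3, 30), (13, 8, Jo, x3, 35)}
Projecting to mid, bid, aid: {(26, 10, 30), (26, 10, 35), (8, 13, 30), (8, 13, 35)}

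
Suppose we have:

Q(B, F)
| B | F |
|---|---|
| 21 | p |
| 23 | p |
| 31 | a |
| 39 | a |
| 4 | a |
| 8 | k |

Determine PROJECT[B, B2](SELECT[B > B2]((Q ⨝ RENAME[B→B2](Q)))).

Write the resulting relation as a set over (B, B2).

ρ[B→B2]: schema becomes (B2, F); tuples unchanged.
Natural join on F: {(21, p, 21), (21, p, 23), (23, p, 21), (23, p, 23), (31, a, 31), (31, a, 39), (31, a, 4), (39, a, 31), (39, a, 39), (39, a, 4), (4, a, 31), (4, a, 39), (4, a, 4), (8, k, 8)}
Selection B > B2: {(23, p, 21), (31, a, 4), (39, a, 31), (39, a, 4)}
Keep only column(s) B, B2: {(23, 21), (31, 4), (39, 31), (39, 4)}

{(23, 21), (31, 4), (39, 31), (39, 4)}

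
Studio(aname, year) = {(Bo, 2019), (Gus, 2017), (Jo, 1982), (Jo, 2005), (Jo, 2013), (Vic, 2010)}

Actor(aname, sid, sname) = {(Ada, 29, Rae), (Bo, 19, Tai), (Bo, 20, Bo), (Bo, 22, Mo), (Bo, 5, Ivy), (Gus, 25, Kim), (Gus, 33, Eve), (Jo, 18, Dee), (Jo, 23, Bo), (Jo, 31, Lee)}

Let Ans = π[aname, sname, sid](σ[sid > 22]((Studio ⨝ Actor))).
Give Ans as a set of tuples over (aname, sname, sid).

{(Gus, Eve, 33), (Gus, Kim, 25), (Jo, Bo, 23), (Jo, Lee, 31)}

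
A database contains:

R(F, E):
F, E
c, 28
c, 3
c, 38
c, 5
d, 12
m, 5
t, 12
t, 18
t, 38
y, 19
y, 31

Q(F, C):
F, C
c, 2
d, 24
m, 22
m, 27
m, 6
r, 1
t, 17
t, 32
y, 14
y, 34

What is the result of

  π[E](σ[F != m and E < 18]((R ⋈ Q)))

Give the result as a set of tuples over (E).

R ⋈ Q (natural join on F): {(c, 28, 2), (c, 3, 2), (c, 38, 2), (c, 5, 2), (d, 12, 24), (m, 5, 22), (m, 5, 27), (m, 5, 6), (t, 12, 17), (t, 12, 32), (t, 18, 17), (t, 18, 32), (t, 38, 17), (t, 38, 32), (y, 19, 14), (y, 19, 34), (y, 31, 14), (y, 31, 34)}
Filtering on F != m and E < 18 leaves {(c, 3, 2), (c, 5, 2), (d, 12, 24), (t, 12, 17), (t, 12, 32)}.
π_{E} gives {12, 3, 5} (2 duplicate(s) eliminated).

{12, 3, 5}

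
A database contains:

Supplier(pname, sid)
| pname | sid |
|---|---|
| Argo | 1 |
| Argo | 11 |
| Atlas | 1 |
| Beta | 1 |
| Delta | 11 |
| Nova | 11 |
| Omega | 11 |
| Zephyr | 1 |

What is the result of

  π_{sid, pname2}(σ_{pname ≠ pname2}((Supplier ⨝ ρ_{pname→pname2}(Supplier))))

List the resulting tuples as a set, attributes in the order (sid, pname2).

ρ[pname→pname2]: schema becomes (pname2, sid); tuples unchanged.
Natural join on sid: {(Argo, 1, Argo), (Argo, 1, Atlas), (Argo, 1, Beta), (Argo, 1, Zephyr), (Argo, 11, Argo), (Argo, 11, Delta), (Argo, 11, Nova), (Argo, 11, Omega), (Atlas, 1, Argo), (Atlas, 1, Atlas), (Atlas, 1, Beta), (Atlas, 1, Zephyr), (Beta, 1, Argo), (Beta, 1, Atlas), (Beta, 1, Beta), (Beta, 1, Zephyr), (Delta, 11, Argo), (Delta, 11, Delta), (Delta, 11, Nova), (Delta, 11, Omega), (Nova, 11, Argo), (Nova, 11, Delta), (Nova, 11, Nova), (Nova, 11, Omega), (Omega, 11, Argo), (Omega, 11, Delta), (Omega, 11, Nova), (Omega, 11, Omega), (Zephyr, 1, Argo), (Zephyr, 1, Atlas), (Zephyr, 1, Beta), (Zephyr, 1, Zephyr)}
Apply σ_{pname ≠ pname2}; surviving tuples: {(Argo, 1, Atlas), (Argo, 1, Beta), (Argo, 1, Zephyr), (Argo, 11, Delta), (Argo, 11, Nova), (Argo, 11, Omega), (Atlas, 1, Argo), (Atlas, 1, Beta), (Atlas, 1, Zephyr), (Beta, 1, Argo), (Beta, 1, Atlas), (Beta, 1, Zephyr), (Delta, 11, Argo), (Delta, 11, Nova), (Delta, 11, Omega), (Nova, 11, Argo), (Nova, 11, Delta), (Nova, 11, Omega), (Omega, 11, Argo), (Omega, 11, Delta), (Omega, 11, Nova), (Zephyr, 1, Argo), (Zephyr, 1, Atlas), (Zephyr, 1, Beta)}
Projecting to sid, pname2 (16 duplicate(s) eliminated): {(1, Argo), (1, Atlas), (1, Beta), (1, Zephyr), (11, Argo), (11, Delta), (11, Nova), (11, Omega)}

{(1, Argo), (1, Atlas), (1, Beta), (1, Zephyr), (11, Argo), (11, Delta), (11, Nova), (11, Omega)}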